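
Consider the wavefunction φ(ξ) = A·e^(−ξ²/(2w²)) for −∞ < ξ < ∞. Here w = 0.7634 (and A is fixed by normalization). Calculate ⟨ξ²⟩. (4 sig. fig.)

⟨ξ^2⟩ ≈ 0.2914

⟨ξ²⟩ = ∫ ξ^2 |φ|² dξ over the full domain.
The ratio of the moment integral to the normalization integral gives ⟨ξ²⟩ = w^2/2.
With w = 0.7634, ⟨ξ^2⟩ = 0.29139.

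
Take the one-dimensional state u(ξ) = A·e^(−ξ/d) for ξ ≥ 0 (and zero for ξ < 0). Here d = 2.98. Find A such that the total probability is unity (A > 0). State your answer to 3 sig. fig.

We need A² ∫|f|² dξ = 1, taking the integral from 0 to ∞.
∫|u|² dξ = A²·(d/2).
Substituting d = 2.98 gives A² = 0.6711, so A = 0.8192.

A ≈ 0.819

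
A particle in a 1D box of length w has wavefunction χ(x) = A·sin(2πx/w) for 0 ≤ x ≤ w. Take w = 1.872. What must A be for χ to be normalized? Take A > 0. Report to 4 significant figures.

A ≈ 1.034

Normalization requires ∫|χ|² dx = 1, integrated from 0 to w.
Using sin²θ = (1 − cos 2θ)/2, carrying out the integral gives A² · w/2.
Setting this equal to 1 gives A² = 1/(w/2).
Substituting w = 1.872 gives A² = 1.0684, so A = 1.0336.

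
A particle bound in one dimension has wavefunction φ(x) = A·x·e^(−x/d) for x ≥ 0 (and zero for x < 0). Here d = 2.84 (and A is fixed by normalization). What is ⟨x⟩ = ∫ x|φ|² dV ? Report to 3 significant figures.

⟨x⟩ ≈ 4.26

By definition ⟨x⟩ = ∫ x |φ(x)|² dx.
Recall ∫₀^∞ x^m e^(−x/β) dx = m!·β^(m+1), evaluating both integrals, ⟨x⟩ = 3·d/2.
With d = 2.84, ⟨x⟩ = 4.260.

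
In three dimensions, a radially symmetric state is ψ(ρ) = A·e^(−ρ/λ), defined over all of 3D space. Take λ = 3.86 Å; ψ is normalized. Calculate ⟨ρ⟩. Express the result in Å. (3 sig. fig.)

⟨ρ⟩ ≈ 5.79 Å

By definition ⟨ρ⟩ = ∫ ρ |ψ(ρ)|² 4πρ² dρ.
Recall ∫₀^∞ ρ^m e^(−ρ/β) dρ = m!·β^(m+1), since the A² factors cancel between numerator and denominator, ⟨ρ⟩ = 3·λ/2.
Putting λ = 3.86 gives 5.790.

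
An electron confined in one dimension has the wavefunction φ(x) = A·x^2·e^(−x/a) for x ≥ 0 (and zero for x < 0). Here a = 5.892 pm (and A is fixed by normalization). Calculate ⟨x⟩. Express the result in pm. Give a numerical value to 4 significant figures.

⟨x⟩ ≈ 14.73 pm

The expectation value is the |φ|²-weighted average of x: ∫ x|φ|² dx.
Using ∫₀^∞ xⁿ e^(−αx) dx = n!/αⁿ⁺¹, evaluating both integrals, ⟨x⟩ = 5·a/2.
Putting a = 5.892 gives 14.730.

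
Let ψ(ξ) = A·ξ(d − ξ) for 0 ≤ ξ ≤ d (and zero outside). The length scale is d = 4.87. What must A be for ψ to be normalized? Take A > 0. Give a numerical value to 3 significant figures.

Normalization requires ∫|ψ|² dξ = 1, integrated from 0 to d.
Expanding the polynomial and integrating term by term, with ψ = A·ξ(d − ξ), the integral evaluates to A²·[d^5/30].
Hence A² = 1/[d^5/30].
Substituting d = 4.87 gives A² = 0.01095, so A = 0.1046.

A ≈ 0.105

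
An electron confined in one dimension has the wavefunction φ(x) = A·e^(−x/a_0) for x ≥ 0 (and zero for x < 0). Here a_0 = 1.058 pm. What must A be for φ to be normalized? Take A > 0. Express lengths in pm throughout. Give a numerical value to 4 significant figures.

A ≈ 1.375 pm^(-1/2)

Require ∫ |φ|² dx = 1 over the whole domain.
Carrying out the integral gives A² · a_0/2.
Substituting a_0 = 1.058 gives A² = 1.8904, so A = 1.3749.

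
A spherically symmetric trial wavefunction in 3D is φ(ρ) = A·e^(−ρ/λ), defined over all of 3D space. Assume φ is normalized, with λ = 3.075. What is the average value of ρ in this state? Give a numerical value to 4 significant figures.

⟨ρ⟩ ≈ 4.613

⟨ρ⟩ = ∫ ρ |φ|² 4πρ² dρ over the full domain.
With ∫₀^∞ ρ^3 e^(−αρ) dρ = 3!/α^4, since the A² factors cancel between numerator and denominator, ⟨ρ⟩ = 3·λ/2.
With λ = 3.075, ⟨ρ⟩ = 4.6125.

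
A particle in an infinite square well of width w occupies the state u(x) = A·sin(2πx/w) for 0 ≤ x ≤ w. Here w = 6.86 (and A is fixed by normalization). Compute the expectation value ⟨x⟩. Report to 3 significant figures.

⟨x⟩ ≈ 3.43

⟨x⟩ = ∫ x |u|² dx over the full domain.
Evaluating both integrals, ⟨x⟩ = w/2.
With w = 6.86, ⟨x⟩ = 3.430.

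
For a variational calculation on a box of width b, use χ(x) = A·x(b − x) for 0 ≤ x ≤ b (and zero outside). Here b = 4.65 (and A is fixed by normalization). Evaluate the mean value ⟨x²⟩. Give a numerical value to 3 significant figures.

⟨x^2⟩ ≈ 6.18

⟨x²⟩ = ∫ x^2 |χ|² dx over the full domain.
Expanding the polynomial and integrating term by term, the ratio of the moment integral to the normalization integral gives ⟨x²⟩ = 2·b^2/7.
With b = 4.65, ⟨x^2⟩ = 6.178.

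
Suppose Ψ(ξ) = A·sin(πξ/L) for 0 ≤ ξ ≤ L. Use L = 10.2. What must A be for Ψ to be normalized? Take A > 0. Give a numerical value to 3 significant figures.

A ≈ 0.443

Normalization requires ∫|Ψ|² dξ = 1, integrated from 0 to L.
Using sin²θ = (1 − cos 2θ)/2, the integral (without the A² prefactor) comes out to L/2.
Setting this equal to 1 gives A² = 1/(L/2).
Plugging in L = 10.2 yields A = 0.4428.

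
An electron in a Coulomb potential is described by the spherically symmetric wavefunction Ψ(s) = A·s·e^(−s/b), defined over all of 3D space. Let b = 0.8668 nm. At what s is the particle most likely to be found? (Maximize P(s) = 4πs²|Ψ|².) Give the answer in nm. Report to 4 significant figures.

s ≈ 1.734 nm

Set d/ds [P(s) = 4πs²|Ψ|²] = 0 and solve for s > 0.
Solving yields s = 2·b.
With b = 0.8668, the most probable radial distance is 1.7336 nm.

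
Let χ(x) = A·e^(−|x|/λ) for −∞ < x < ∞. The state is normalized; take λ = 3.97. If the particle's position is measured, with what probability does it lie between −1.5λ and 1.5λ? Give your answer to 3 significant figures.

The probability is P = ∫ |χ|² dx over [−1.5λ, 1.5λ].
Since A² = 1/(λ), this is the region integral divided by the full normalization integral.
By symmetry take twice the x ≥ 0 contribution in numerator and denominator; the 2's cancel. Let u = x/λ; then A² and the length scale cancel, so P = ∫_{0}^{1.5} e^(-2·u) du ÷ ∫_{0}^{∞} e^(-2·u) du.
An antiderivative of e^(-2·u) is -e^(-2·u)/2; evaluating from 0 to 1.5 gives 1/2 - e^(-3)/2, while the full integral is 1/2.
This works out to P = 0.9502.

P ≈ 0.950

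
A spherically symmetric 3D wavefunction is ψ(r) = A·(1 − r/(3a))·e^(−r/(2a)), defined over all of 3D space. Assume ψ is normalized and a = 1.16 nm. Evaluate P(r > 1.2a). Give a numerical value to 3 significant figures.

With dV = 4πr²dr, the probability is ∫|ψ|² dV over r > 1.2a.
A² is fixed by ∫₀^∞ 4πr²|ψ|² dr = 1, i.e. A² = (8·π·a^3/3)^(−1).
Let u = r/a; then A², 4π and the length scale all cancel, so P = ∫_{1.2}^{∞} u^2·(1 - u/3)^2·e^(-u) du ÷ ∫_{0}^{∞} u^2·(1 - u/3)^2·e^(-u) du.
An antiderivative of u^2·(1 - u/3)^2·e^(-u) is (-u^4 + 2·u^3 - 3·u^2 - 6·u - 6)·e^(-u)/9; evaluating from 1.2 to ∞ gives 3362·e^(-6/5)/1875, while the full integral is 2/3.
The region integral divided by the full integral gives P = 0.8101.

P ≈ 0.810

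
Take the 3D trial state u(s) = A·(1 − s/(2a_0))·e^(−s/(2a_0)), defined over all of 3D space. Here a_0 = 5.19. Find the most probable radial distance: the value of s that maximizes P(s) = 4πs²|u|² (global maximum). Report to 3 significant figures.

Set d/ds [P(s) = 4πs²|u|²] = 0 and solve for s > 0.
This gives s = a_0·(√(5) + 3).
With a_0 = 5.19, the most probable radial distance is 27.18.

s ≈ 27.2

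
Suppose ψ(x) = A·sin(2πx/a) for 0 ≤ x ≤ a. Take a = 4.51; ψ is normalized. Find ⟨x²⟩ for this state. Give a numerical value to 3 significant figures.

⟨x^2⟩ ≈ 6.52

The expectation value is the |ψ|²-weighted average of x^2: ∫ x^2|ψ|² dx.
The ratio of the moment integral to the normalization integral gives ⟨x²⟩ = -a^2/(8·π^2) + a^2/3.
Putting a = 4.51 gives 6.522.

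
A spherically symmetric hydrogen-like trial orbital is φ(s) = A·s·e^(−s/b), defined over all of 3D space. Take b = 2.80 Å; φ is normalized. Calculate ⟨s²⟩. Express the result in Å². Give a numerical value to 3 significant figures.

By definition ⟨s²⟩ = ∫ s^2 |φ(s)|² 4πs² ds.
Evaluating both integrals, ⟨s²⟩ = 15·b^2/2.
Putting b = 2.80 gives 58.80.

⟨s^2⟩ ≈ 58.8 Å^2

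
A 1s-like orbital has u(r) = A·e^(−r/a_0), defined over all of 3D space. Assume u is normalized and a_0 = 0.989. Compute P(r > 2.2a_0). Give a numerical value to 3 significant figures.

P ≈ 0.185

With dV = 4πr²dr, the probability is ∫|u|² dV over r > 2.2a_0.
Normalization gives A² = 1/(π·a_0^3).
Substituting t = r/a_0, A², 4π and the length scale all cancel in the ratio: P = ∫_{2.2}^{∞} t^2·e^(-2·t) dt / ∫_{0}^{∞} t^2·e^(-2·t) dt.
Using ∫ t^2·e^(-2·t) dt = -(2·t^2 + 2·t + 1)·e^(-2·t)/4, the numerator is 377·e^(-22/5)/100 and the denominator is 1/4.
Taking the ratio yields P = 0.1851.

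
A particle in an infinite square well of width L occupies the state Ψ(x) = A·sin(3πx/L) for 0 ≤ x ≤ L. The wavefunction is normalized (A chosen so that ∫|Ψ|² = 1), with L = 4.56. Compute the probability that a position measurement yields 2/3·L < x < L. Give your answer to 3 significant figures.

P ≈ 0.333

P = ∫_{2/3·L}^{L} |Ψ(x)|² dx.
With A² fixed by ∫|Ψ|² = 1, i.e. A² = (L/2)^(−1), substitute and integrate.
Substituting u = x/L, A² and the length scale cancel in the ratio: P = ∫_{2/3}^{1} sin(3·π·u)^2 du / ∫_{0}^{1} sin(3·π·u)^2 du.
An antiderivative of sin(3·π·u)^2 is u/2 - sin(6·π·u)/(12·π); evaluating from 2/3 to 1 gives 1/6, while the full integral is 1/2.
The result is P = 1/3.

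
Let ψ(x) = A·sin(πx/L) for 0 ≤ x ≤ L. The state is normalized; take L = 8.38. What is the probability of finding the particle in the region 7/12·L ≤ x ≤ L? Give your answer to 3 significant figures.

P ≈ 0.337

The probability is P = ∫ |ψ|² dx over [7/12·L, L].
Since A² = 1/(L/2), this is the region integral divided by the full normalization integral.
Let u = x/L; then A² and the length scale cancel, so P = ∫_{7/12}^{1} sin(π·u)^2 du ÷ ∫_{0}^{1} sin(π·u)^2 du.
An antiderivative of sin(π·u)^2 is u/2 - sin(2·π·u)/(4·π); evaluating from 7/12 to 1 gives 5/24 - 1/(8·π), while the full integral is 1/2.
Taking the ratio, P = (-3 + 5·π)/(12·π).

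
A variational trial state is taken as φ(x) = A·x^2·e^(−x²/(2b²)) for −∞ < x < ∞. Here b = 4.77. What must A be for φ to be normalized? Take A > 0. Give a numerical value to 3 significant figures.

Normalization requires ∫|φ|² dx = 1, integrated from −∞ to ∞.
Differentiating ∫e^(−αx²) dx = √(π/α) under α to get the higher moments, the integral (without the A² prefactor) comes out to 3·√(π)·b^5/4.
So A² = (3·√(π)·b^5/4)^(−1).
Plugging in b = 4.77 yields A = 0.01745.

A ≈ 0.0175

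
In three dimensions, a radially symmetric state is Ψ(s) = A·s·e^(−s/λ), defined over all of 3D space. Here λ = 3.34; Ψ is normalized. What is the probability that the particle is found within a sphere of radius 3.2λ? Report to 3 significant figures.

P ≈ 0.765

P = ∫ |Ψ|² 4πs² ds over s ≤ 3.2λ.
A² is fixed by ∫₀^∞ 4πs²|Ψ|² ds = 1, i.e. A² = (3·π·λ^5)^(−1).
In terms of u = s/λ (A², 4π and the length scale all cancel between numerator and denominator), P = [∫_{0}^{3.2} u^4·e^(-2·u) du] / [∫_{0}^{∞} u^4·e^(-2·u) du].
An antiderivative of u^4·e^(-2·u) is -(u^4/2 + u^3 + 3·u^2/2 + 3·u/2 + 3/4)·e^(-2·u); evaluating from 0 to 3.2 gives ≈ 0.57370, while the full integral is 3/4.
Taking the ratio yields P = 0.7649.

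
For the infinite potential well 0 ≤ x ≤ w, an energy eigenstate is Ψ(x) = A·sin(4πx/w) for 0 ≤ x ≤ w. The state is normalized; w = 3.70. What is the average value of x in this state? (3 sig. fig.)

By definition ⟨x⟩ = ∫ x |Ψ(x)|² dx.
With ∫₀^w sin²(nπx/w) dx = w/2, since the A² factors cancel between numerator and denominator, ⟨x⟩ = w/2.
With w = 3.70, ⟨x⟩ = 1.850.

⟨x⟩ ≈ 1.85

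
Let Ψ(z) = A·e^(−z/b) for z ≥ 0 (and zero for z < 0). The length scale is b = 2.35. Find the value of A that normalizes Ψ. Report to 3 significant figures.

A ≈ 0.923

We need A² ∫|f|² dz = 1, taking the integral from 0 to ∞.
With ∫₀^∞ z^0 e^(−αz) dz = 0!/α^1, carrying out the integral gives A² · b/2.
So A² = (b/2)^(−1).
Plugging in b = 2.35 yields A = 0.9225.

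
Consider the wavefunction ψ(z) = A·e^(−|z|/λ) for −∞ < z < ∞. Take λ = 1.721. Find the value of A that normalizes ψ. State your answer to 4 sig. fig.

The normalization condition is ∫|ψ|² dz = 1 from −∞ to ∞.
With ∫₀^∞ z^0 e^(−αz) dz = 0!/α^1, the integral (without the A² prefactor) comes out to λ.
Hence A² = 1/[λ].
Plugging in λ = 1.721 yields A = 0.76227.

A ≈ 0.7623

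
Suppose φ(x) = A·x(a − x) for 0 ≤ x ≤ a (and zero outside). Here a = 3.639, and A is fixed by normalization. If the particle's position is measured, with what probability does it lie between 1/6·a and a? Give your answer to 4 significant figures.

P ≈ 0.9645

The probability is P = ∫ |φ|² dx over [1/6·a, a].
Since A² = 1/(a^5/30), this is the region integral divided by the full normalization integral.
Substituting u = x/a, A² and the length scale cancel in the ratio: P = ∫_{1/6}^{1} u^2·(1 - u)^2 du / ∫_{0}^{1} u^2·(1 - u)^2 du.
An antiderivative of u^2·(1 - u)^2 is u^3·(6·u^2 - 15·u + 10)/30; evaluating from 1/6 to 1 gives 125/3888, while the full integral is 1/30.
This works out to P = 625/648.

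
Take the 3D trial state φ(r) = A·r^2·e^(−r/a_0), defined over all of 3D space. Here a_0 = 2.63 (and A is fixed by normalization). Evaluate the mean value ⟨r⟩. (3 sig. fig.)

⟨r⟩ ≈ 9.21

By definition ⟨r⟩ = ∫ r |φ(r)|² 4πr² dr.
Evaluating both integrals, ⟨r⟩ = 7·a_0/2.
With a_0 = 2.63, ⟨r⟩ = 9.205.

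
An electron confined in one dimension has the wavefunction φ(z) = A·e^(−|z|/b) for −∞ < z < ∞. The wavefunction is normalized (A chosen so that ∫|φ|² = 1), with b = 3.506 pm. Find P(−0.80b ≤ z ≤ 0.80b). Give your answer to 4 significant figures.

P ≈ 0.7981

|φ|² is the probability density, so P = ∫_{−0.80b}^{0.80b} |φ|² dz.
Since A² = 1/(b), this is the region integral divided by the full normalization integral.
By symmetry take twice the z ≥ 0 contribution in numerator and denominator; the 2's cancel. Substituting u = z/b, A² and the length scale cancel in the ratio: P = ∫_{0}^{0.80} e^(-2·u) du / ∫_{0}^{∞} e^(-2·u) du.
With ∫ e^(-2·u) du = -e^(-2·u)/2 + C, the region integral is 1/2 - e^(-8/5)/2 and the full one is 1/2.
Evaluating gives P = 0.79810.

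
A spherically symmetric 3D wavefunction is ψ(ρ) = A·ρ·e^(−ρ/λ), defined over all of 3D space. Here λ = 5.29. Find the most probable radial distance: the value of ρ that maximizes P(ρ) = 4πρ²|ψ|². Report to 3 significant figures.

The maximum of P(ρ) = 4πρ²|ψ|² occurs where its derivative vanishes.
This gives ρ = 2·λ.
With λ = 5.29, the most probable radial distance is 10.58.

ρ ≈ 10.6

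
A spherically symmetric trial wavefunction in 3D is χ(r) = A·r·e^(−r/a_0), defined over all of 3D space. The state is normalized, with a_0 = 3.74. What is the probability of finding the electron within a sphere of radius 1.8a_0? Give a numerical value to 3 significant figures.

With dV = 4πr²dr, the probability is ∫|χ|² dV over r ≤ 1.8a_0.
Normalization gives A² = 1/(3·π·a_0^5).
Substituting u = r/a_0, A², 4π and the length scale all cancel in the ratio: P = ∫_{0}^{1.8} u^4·e^(-2·u) du / ∫_{0}^{∞} u^4·e^(-2·u) du.
Using ∫ u^4·e^(-2·u) du = -(u^4/2 + u^3 + 3·u^2/2 + 3·u/2 + 3/4)·e^(-2·u), the numerator is ≈ 0.22017 and the denominator is 3/4.
Taking the ratio yields P = 0.2936.

P ≈ 0.294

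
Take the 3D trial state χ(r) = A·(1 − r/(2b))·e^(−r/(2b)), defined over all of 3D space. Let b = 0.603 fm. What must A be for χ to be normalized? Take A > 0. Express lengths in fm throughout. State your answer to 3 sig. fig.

A ≈ 0.426 fm^(-3/2)

Require ∫ |χ|² 4πr² dr = 1 over the whole domain.
The angular integral contributes 4π, leaving ∫₀^∞ r²|χ|² dr.
Using ∫₀^∞ rⁿ e^(−αr) dr = n!/αⁿ⁺¹, the integral (without the A² prefactor) comes out to 8·π·b^3.
So A² = (8·π·b^3)^(−1).
Plugging in b = 0.603 yields A = 0.4260.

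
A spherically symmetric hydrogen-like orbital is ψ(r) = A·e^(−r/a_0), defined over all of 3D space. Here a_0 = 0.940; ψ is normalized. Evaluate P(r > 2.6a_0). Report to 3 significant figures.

With dV = 4πr²dr, the probability is ∫|ψ|² dV over r > 2.6a_0.
A² is fixed by ∫₀^∞ 4πr²|ψ|² dr = 1, i.e. A² = (π·a_0^3)^(−1).
In terms of u = r/a_0 (A², 4π and the length scale all cancel between numerator and denominator), P = [∫_{2.6}^{∞} u^2·e^(-2·u) du] / [∫_{0}^{∞} u^2·e^(-2·u) du].
An antiderivative of u^2·e^(-2·u) is -(2·u^2 + 2·u + 1)·e^(-2·u)/4; evaluating from 2.6 to ∞ gives 493·e^(-26/5)/100, while the full integral is 1/4.
This evaluates to P = 0.1088.

P ≈ 0.109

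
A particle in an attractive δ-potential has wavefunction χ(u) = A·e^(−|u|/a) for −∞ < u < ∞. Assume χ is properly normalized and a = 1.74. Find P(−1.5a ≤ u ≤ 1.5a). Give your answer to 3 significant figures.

The probability is P = ∫ |χ|² du over [−1.5a, 1.5a].
The normalization integral ∫|χ|²du over the whole domain equals a·A², and A² cancels in the ratio.
Both integrals are even about u = 0, so only the u ≥ 0 halves are needed (the factors of 2 cancel). Let t = u/a; then A² and the length scale cancel, so P = ∫_{0}^{1.5} e^(-2·t) dt ÷ ∫_{0}^{∞} e^(-2·t) dt.
Using ∫ e^(-2·t) dt = -e^(-2·t)/2, the numerator is 1/2 - e^(-3)/2 and the denominator is 1/2.
The result is P = 0.9502.

P ≈ 0.950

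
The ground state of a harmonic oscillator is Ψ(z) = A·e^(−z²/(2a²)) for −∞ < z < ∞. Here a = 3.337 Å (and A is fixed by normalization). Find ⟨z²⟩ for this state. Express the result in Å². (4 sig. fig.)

⟨z²⟩ = ∫ z^2 |Ψ|² dz over the full domain.
With ∫_{−∞}^{∞} z^(2m) e^(−αz²) dz = (2m−1)!!·√π / (2^m α^(m+1/2)), evaluating both integrals, ⟨z²⟩ = a^2/2.
With a = 3.337, ⟨z^2⟩ = 5.5678.

⟨z^2⟩ ≈ 5.568 Å^2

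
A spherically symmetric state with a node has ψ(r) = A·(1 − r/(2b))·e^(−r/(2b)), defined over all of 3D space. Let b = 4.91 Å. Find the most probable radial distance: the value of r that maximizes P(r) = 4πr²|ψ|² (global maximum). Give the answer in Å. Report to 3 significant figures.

r ≈ 25.7 Å

Set d/dr [P(r) = 4πr²|ψ|²] = 0 and solve for r > 0.
This gives r = b·(√(5) + 3).
With b = 4.91, the most probable radial distance is 25.71 Å.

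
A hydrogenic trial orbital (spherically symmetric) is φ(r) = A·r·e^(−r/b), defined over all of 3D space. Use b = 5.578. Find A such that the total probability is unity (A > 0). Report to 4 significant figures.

We need A² ∫|f|² 4πr² dr = 1, taking the integral from 0 to ∞.
In 3D with spherical symmetry the volume element is 4πr² dr.
Recall ∫₀^∞ r^m e^(−r/β) dr = m!·β^(m+1), carrying out the integral gives A² · 3·π·b^5.
Setting this equal to 1 gives A² = 1/(3·π·b^5).
With b = 5.578: A² = 0.000019649 and A = 0.0044327.

A ≈ 0.004433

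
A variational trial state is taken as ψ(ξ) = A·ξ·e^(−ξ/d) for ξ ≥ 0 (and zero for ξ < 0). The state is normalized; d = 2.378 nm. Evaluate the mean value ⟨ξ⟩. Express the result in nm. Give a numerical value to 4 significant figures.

⟨ξ⟩ ≈ 3.567 nm

⟨ξ⟩ = ∫ ξ |ψ|² dξ over the full domain.
The ratio of the moment integral to the normalization integral gives ⟨ξ⟩ = 3·d/2.
Putting d = 2.378 gives 3.5670.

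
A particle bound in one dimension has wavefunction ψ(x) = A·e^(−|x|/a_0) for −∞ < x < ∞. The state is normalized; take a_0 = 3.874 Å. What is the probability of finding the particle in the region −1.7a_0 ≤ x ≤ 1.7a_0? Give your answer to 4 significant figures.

P ≈ 0.9666

P = ∫_{−1.7a_0}^{1.7a_0} |ψ(x)|² dx.
The normalization integral ∫|ψ|²dx over the whole domain equals a_0·A², and A² cancels in the ratio.
Both integrals are even about x = 0, so only the x ≥ 0 halves are needed (the factors of 2 cancel). In terms of u = x/a_0 (A² and the length scale cancel between numerator and denominator), P = [∫_{0}^{1.7} e^(-2·u) du] / [∫_{0}^{∞} e^(-2·u) du].
Using ∫ e^(-2·u) du = -e^(-2·u)/2, the numerator is 1/2 - e^(-17/5)/2 and the denominator is 1/2.
Evaluating gives P = 0.96663.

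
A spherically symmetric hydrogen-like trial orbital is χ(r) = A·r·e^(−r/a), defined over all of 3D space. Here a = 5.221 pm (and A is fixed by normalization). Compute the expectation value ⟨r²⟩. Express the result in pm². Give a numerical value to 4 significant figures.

The expectation value is the |χ|²-weighted average of r^2: ∫ r^2|χ|² 4πr² dr.
Recall ∫₀^∞ r^m e^(−r/β) dr = m!·β^(m+1), since the A² factors cancel between numerator and denominator, ⟨r²⟩ = 15·a^2/2.
With a = 5.221, ⟨r^2⟩ = 204.44.

⟨r^2⟩ ≈ 204.4 pm^2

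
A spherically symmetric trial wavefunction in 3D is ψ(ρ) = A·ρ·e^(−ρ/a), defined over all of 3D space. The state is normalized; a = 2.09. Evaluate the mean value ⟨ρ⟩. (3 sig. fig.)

The expectation value is the |ψ|²-weighted average of ρ: ∫ ρ|ψ|² 4πρ² dρ.
Using ∫₀^∞ ρⁿ e^(−αρ) dρ = n!/αⁿ⁺¹, the ratio of the moment integral to the normalization integral gives ⟨ρ⟩ = 5·a/2.
With a = 2.09, ⟨ρ⟩ = 5.225.

⟨ρ⟩ ≈ 5.23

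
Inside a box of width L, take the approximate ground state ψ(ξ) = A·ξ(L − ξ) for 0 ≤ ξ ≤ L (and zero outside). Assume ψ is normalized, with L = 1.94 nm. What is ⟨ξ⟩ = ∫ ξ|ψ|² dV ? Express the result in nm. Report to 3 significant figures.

⟨ξ⟩ ≈ 0.970 nm

⟨ξ⟩ = ∫ ξ |ψ|² dξ over the full domain.
The ratio of the moment integral to the normalization integral gives ⟨ξ⟩ = L/2.
With L = 1.94, ⟨ξ⟩ = 0.9700.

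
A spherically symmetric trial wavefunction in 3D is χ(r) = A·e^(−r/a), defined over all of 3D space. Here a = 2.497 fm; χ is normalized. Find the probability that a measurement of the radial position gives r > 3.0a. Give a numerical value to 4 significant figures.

P ≈ 0.06197

With dV = 4πr²dr, the probability is ∫|χ|² dV over r > 3.0a.
Normalization gives A² = 1/(π·a^3).
Substituting u = r/a, A², 4π and the length scale all cancel in the ratio: P = ∫_{3.0}^{∞} u^2·e^(-2·u) du / ∫_{0}^{∞} u^2·e^(-2·u) du.
Using ∫ u^2·e^(-2·u) du = -(2·u^2 + 2·u + 1)·e^(-2·u)/4, the numerator is 25·e^(-6)/4 and the denominator is 1/4.
The region integral divided by the full integral gives P = 0.061969.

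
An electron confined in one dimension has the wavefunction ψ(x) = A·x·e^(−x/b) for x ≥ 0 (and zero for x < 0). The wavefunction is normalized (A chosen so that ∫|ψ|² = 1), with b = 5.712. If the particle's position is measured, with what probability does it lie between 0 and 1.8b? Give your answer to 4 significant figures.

P ≈ 0.6973

The probability is P = ∫ |ψ|² dx over [0, 1.8b].
The normalization integral ∫|ψ|²dx over the whole domain equals b^3/4·A², and A² cancels in the ratio.
Substituting u = x/b, A² and the length scale cancel in the ratio: P = ∫_{0}^{1.8} u^2·e^(-2·u) du / ∫_{0}^{∞} u^2·e^(-2·u) du.
An antiderivative of u^2·e^(-2·u) is -(2·u^2 + 2·u + 1)·e^(-2·u)/4; evaluating from 0 to 1.8 gives 1/4 - 277·e^(-18/5)/100, while the full integral is 1/4.
This works out to P = 0.69725.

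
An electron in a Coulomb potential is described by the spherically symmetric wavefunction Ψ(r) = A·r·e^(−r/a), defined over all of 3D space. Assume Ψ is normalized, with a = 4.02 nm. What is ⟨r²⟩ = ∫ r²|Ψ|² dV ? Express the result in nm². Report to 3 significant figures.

⟨r^2⟩ ≈ 121 nm^2

The expectation value is the |Ψ|²-weighted average of r^2: ∫ r^2|Ψ|² 4πr² dr.
The ratio of the moment integral to the normalization integral gives ⟨r²⟩ = 15·a^2/2.
Putting a = 4.02 gives 121.2.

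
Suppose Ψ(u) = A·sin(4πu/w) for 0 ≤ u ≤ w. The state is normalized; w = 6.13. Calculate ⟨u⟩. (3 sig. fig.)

⟨u⟩ = ∫ u |Ψ|² du over the full domain.
Using sin²θ = (1 − cos 2θ)/2, the ratio of the moment integral to the normalization integral gives ⟨u⟩ = w/2.
Putting w = 6.13 gives 3.065.

⟨u⟩ ≈ 3.07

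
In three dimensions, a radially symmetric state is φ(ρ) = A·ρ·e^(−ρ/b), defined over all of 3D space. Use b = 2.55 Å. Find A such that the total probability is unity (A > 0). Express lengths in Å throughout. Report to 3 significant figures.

Normalization requires ∫|φ|² 4πρ² dρ = 1, integrated from 0 to ∞.
With ∫₀^∞ ρ^4 e^(−αρ) dρ = 4!/α^5, ∫|φ|² 4πρ² dρ = A²·(3·π·b^5).
Substituting b = 2.55 gives A² = 0.0009841, so A = 0.03137.

A ≈ 0.0314 Å^(-5/2)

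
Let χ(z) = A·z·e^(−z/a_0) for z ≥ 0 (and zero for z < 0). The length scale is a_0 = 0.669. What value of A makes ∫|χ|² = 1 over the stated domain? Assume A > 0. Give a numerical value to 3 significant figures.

Require ∫ |χ|² dz = 1 over the whole domain.
Recall ∫₀^∞ z^m e^(−z/β) dz = m!·β^(m+1), ∫|χ|² dz = A²·(a_0^3/4).
Setting this equal to 1 gives A² = 1/(a_0^3/4).
Substituting a_0 = 0.669 gives A² = 13.36, so A = 3.655.

A ≈ 3.66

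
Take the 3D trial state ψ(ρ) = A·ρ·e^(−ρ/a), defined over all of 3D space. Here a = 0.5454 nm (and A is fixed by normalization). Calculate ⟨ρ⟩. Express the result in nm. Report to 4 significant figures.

The expectation value is the |ψ|²-weighted average of ρ: ∫ ρ|ψ|² 4πρ² dρ.
Recall ∫₀^∞ ρ^m e^(−ρ/β) dρ = m!·β^(m+1), evaluating both integrals, ⟨ρ⟩ = 5·a/2.
Putting a = 0.5454 gives 1.3635.

⟨ρ⟩ ≈ 1.364 nm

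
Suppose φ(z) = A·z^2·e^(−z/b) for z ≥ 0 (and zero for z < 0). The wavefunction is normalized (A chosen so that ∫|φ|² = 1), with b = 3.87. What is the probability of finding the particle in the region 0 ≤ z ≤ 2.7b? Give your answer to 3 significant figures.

P ≈ 0.627

P = ∫_{0}^{2.7b} |φ(z)|² dz.
With A² fixed by ∫|φ|² = 1, i.e. A² = (3·b^5/4)^(−1), substitute and integrate.
Substituting u = z/b, A² and the length scale cancel in the ratio: P = ∫_{0}^{2.7} u^4·e^(-2·u) du / ∫_{0}^{∞} u^4·e^(-2·u) du.
With ∫ u^4·e^(-2·u) du = -(u^4/2 + u^3 + 3·u^2/2 + 3·u/2 + 3/4)·e^(-2·u) + C, the region integral is ≈ 0.47002 and the full one is 3/4.
Taking the ratio, P = 0.6267.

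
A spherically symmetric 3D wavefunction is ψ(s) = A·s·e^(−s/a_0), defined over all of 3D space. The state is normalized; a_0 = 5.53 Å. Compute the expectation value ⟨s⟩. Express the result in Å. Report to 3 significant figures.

⟨s⟩ ≈ 13.8 Å

⟨s⟩ = ∫ s |ψ|² 4πs² ds over the full domain.
With ∫₀^∞ s^5 e^(−αs) ds = 5!/α^6, since the A² factors cancel between numerator and denominator, ⟨s⟩ = 5·a_0/2.
With a_0 = 5.53, ⟨s⟩ = 13.83.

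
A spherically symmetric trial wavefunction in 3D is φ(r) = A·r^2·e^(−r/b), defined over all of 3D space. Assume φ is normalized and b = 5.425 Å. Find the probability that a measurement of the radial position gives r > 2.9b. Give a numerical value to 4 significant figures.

P = ∫ |φ|² 4πr² dr over r > 2.9b.
A² is fixed by ∫₀^∞ 4πr²|φ|² dr = 1, i.e. A² = (45·π·b^7/2)^(−1).
Let u = r/b; then A², 4π and the length scale all cancel, so P = ∫_{2.9}^{∞} u^6·e^(-2·u) du ÷ ∫_{0}^{∞} u^6·e^(-2·u) du.
With ∫ u^6·e^(-2·u) du = -(4·u^6 + 12·u^5 + 30·u^4 + 60·u^3 + 90·u^2 + 90·u + 45)·e^(-2·u)/8 + C, the region integral is ≈ 3.59095 and the full one is 45/8.
The region integral divided by the full integral gives P = 0.63839.

P ≈ 0.6384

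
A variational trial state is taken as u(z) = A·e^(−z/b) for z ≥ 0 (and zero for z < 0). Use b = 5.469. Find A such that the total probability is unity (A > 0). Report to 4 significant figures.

We need A² ∫|f|² dz = 1, taking the integral from 0 to ∞.
Recall ∫₀^∞ z^m e^(−z/β) dz = m!·β^(m+1), carrying out the integral gives A² · b/2.
With b = 5.469: A² = 0.36570 and A = 0.60473.

A ≈ 0.6047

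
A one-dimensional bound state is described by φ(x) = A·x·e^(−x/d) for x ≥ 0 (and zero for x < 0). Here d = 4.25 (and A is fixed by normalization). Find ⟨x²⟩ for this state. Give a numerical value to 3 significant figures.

⟨x²⟩ = ∫ x^2 |φ|² dx over the full domain.
Recall ∫₀^∞ x^m e^(−x/β) dx = m!·β^(m+1), the ratio of the moment integral to the normalization integral gives ⟨x²⟩ = 3·d^2.
With d = 4.25, ⟨x^2⟩ = 54.19.

⟨x^2⟩ ≈ 54.2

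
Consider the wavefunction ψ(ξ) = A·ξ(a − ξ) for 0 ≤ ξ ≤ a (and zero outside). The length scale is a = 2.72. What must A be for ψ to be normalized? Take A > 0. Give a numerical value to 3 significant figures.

Require ∫ |ψ|² dξ = 1 over the whole domain.
With ψ = A·ξ(a − ξ), the integral evaluates to A²·[a^5/30].
Plugging in a = 2.72 yields A = 0.4489.

A ≈ 0.449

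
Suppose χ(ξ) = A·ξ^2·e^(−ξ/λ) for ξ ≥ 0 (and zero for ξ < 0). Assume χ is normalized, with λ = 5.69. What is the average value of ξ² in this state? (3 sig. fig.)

⟨ξ²⟩ = ∫ ξ^2 |χ|² dξ over the full domain.
The ratio of the moment integral to the normalization integral gives ⟨ξ²⟩ = 15·λ^2/2.
Putting λ = 5.69 gives 242.8.

⟨ξ^2⟩ ≈ 243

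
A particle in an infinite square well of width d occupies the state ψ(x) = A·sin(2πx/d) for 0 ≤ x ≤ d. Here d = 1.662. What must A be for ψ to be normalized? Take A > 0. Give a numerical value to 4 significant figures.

Require ∫ |ψ|² dx = 1 over the whole domain.
Using sin²θ = (1 − cos 2θ)/2, the integral (without the A² prefactor) comes out to d/2.
Hence A² = 1/[d/2].
With d = 1.662: A² = 1.2034 and A = 1.0970.

A ≈ 1.097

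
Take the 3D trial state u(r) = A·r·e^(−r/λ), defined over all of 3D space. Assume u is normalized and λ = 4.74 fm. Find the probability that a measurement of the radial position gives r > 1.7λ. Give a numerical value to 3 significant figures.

P ≈ 0.744

Integrate the radial probability density 4πr²|u|² over r > 1.7λ.
Normalization gives A² = 1/(3·π·λ^5).
Let t = r/λ; then A², 4π and the length scale all cancel, so P = ∫_{1.7}^{∞} t^4·e^(-2·t) dt ÷ ∫_{0}^{∞} t^4·e^(-2·t) dt.
Using ∫ t^4·e^(-2·t) dt = -(t^4/2 + t^3 + 3·t^2/2 + 3·t/2 + 3/4)·e^(-2·t), the numerator is ≈ 0.55814 and the denominator is 3/4.
The region integral divided by the full integral gives P = 0.7442.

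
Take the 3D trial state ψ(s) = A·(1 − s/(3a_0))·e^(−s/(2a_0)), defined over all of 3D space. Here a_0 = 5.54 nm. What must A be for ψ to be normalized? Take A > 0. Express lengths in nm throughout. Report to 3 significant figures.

A ≈ 0.0265 nm^(-3/2)

The normalization condition is ∫|ψ|² 4πs² ds = 1 from 0 to ∞.
With ∫₀^∞ s^4 e^(−αs) ds = 4!/α^5, the integral (without the A² prefactor) comes out to 8·π·a_0^3/3.
Setting this equal to 1 gives A² = 1/(8·π·a_0^3/3).
Plugging in a_0 = 5.54 yields A = 0.02650.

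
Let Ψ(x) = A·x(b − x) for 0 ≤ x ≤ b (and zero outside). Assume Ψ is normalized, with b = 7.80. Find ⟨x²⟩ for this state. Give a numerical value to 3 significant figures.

⟨x^2⟩ ≈ 17.4

The expectation value is the |Ψ|²-weighted average of x^2: ∫ x^2|Ψ|² dx.
Since the A² factors cancel between numerator and denominator, ⟨x²⟩ = 2·b^2/7.
Putting b = 7.80 gives 17.38.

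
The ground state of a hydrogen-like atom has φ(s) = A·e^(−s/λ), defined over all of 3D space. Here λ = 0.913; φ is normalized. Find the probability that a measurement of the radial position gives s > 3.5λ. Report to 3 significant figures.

Integrate the radial probability density 4πs²|φ|² over s > 3.5λ.
A² is fixed by ∫₀^∞ 4πs²|φ|² ds = 1, i.e. A² = (π·λ^3)^(−1).
Let u = s/λ; then A², 4π and the length scale all cancel, so P = ∫_{3.5}^{∞} u^2·e^(-2·u) du ÷ ∫_{0}^{∞} u^2·e^(-2·u) du.
With ∫ u^2·e^(-2·u) du = -(2·u^2 + 2·u + 1)·e^(-2·u)/4 + C, the region integral is 65·e^(-7)/8 and the full one is 1/4.
This evaluates to P = 0.02964.

P ≈ 0.0296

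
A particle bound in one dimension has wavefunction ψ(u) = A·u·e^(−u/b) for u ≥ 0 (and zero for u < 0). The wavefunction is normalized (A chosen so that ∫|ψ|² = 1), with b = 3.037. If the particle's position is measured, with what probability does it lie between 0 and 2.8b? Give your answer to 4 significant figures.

P ≈ 0.9176

The probability is P = ∫ |ψ|² du over [0, 2.8b].
With A² fixed by ∫|ψ|² = 1, i.e. A² = (b^3/4)^(−1), substitute and integrate.
Let t = u/b; then A² and the length scale cancel, so P = ∫_{0}^{2.8} t^2·e^(-2·t) dt ÷ ∫_{0}^{∞} t^2·e^(-2·t) dt.
Using ∫ t^2·e^(-2·t) dt = -(2·t^2 + 2·t + 1)·e^(-2·t)/4, the numerator is 1/4 - 557·e^(-28/5)/100 and the denominator is 1/4.
Evaluating gives P = 0.91761.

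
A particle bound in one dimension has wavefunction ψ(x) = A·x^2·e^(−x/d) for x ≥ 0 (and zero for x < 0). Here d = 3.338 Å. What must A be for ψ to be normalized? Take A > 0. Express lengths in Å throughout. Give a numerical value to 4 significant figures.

A ≈ 0.05672 Å^(-5/2)

The normalization condition is ∫|ψ|² dx = 1 from 0 to ∞.
Carrying out the integral gives A² · 3·d^5/4.
So A² = (3·d^5/4)^(−1).
Substituting d = 3.338 gives A² = 0.0032174, so A = 0.056722.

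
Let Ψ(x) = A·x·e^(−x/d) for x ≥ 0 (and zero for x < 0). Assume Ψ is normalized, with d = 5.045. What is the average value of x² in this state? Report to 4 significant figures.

⟨x^2⟩ ≈ 76.36

⟨x²⟩ = ∫ x^2 |Ψ|² dx over the full domain.
Using ∫₀^∞ xⁿ e^(−αx) dx = n!/αⁿ⁺¹, since the A² factors cancel between numerator and denominator, ⟨x²⟩ = 3·d^2.
Putting d = 5.045 gives 76.356.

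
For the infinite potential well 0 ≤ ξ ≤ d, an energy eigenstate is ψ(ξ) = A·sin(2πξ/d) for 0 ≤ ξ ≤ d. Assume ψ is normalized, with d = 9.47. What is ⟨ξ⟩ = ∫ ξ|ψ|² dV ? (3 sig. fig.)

The expectation value is the |ψ|²-weighted average of ξ: ∫ ξ|ψ|² dξ.
With ∫₀^d sin²(nπξ/d) dξ = d/2, since the A² factors cancel between numerator and denominator, ⟨ξ⟩ = d/2.
Putting d = 9.47 gives 4.735.

⟨ξ⟩ ≈ 4.74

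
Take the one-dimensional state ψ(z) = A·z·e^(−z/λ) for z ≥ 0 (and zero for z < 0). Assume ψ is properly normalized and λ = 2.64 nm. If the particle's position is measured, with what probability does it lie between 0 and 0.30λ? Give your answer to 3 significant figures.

The probability is P = ∫ |ψ|² dz over [0, 0.30λ].
Since A² = 1/(λ^3/4), this is the region integral divided by the full normalization integral.
Let u = z/λ; then A² and the length scale cancel, so P = ∫_{0}^{0.30} u^2·e^(-2·u) du ÷ ∫_{0}^{∞} u^2·e^(-2·u) du.
Using ∫ u^2·e^(-2·u) du = -(2·u^2 + 2·u + 1)·e^(-2·u)/4, the numerator is 1/4 - 89·e^(-3/5)/200 and the denominator is 1/4.
Taking the ratio, P = 0.02312.

P ≈ 0.0231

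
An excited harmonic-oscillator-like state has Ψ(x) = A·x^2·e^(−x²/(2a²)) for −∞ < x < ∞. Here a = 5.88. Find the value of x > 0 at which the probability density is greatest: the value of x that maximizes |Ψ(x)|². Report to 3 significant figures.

The maximum of |Ψ(x)|² occurs where its derivative vanishes.
This gives x = √(2)·a.
With a = 5.88, the value of x > 0 at which the probability density is greatest is 8.316.

x ≈ 8.32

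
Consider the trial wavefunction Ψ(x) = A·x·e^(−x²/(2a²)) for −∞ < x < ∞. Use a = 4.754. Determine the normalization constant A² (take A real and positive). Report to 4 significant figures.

A^2 ≈ 0.01050

Normalization requires ∫|Ψ|² dx = 1, integrated from −∞ to ∞.
Carrying out the integral gives A² · √(π)·a^3/2.
Setting this equal to 1 gives A² = 1/(√(π)·a^3/2).
With a = 4.754: A² = 0.010502 and A = 0.10248.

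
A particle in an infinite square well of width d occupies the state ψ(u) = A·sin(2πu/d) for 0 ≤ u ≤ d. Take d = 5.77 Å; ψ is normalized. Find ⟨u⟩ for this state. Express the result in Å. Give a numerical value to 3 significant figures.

⟨u⟩ ≈ 2.89 Å

⟨u⟩ = ∫ u |ψ|² du over the full domain.
Since the A² factors cancel between numerator and denominator, ⟨u⟩ = d/2.
With d = 5.77, ⟨u⟩ = 2.885.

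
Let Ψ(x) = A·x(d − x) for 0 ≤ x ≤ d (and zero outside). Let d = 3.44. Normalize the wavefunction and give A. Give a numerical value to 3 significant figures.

The normalization condition is ∫|Ψ|² dx = 1 from 0 to d.
Expanding the polynomial and integrating term by term, with Ψ = A·x(d − x), the integral evaluates to A²·[d^5/30].
Setting this equal to 1 gives A² = 1/(d^5/30).
With d = 3.44: A² = 0.06228 and A = 0.2496.

A ≈ 0.250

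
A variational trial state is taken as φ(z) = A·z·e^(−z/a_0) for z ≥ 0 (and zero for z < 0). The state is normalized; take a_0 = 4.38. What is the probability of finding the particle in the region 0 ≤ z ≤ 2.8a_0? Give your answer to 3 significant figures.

The probability is P = ∫ |φ|² dz over [0, 2.8a_0].
With A² fixed by ∫|φ|² = 1, i.e. A² = (a_0^3/4)^(−1), substitute and integrate.
Substituting u = z/a_0, A² and the length scale cancel in the ratio: P = ∫_{0}^{2.8} u^2·e^(-2·u) du / ∫_{0}^{∞} u^2·e^(-2·u) du.
Using ∫ u^2·e^(-2·u) du = -(2·u^2 + 2·u + 1)·e^(-2·u)/4, the numerator is 1/4 - 557·e^(-28/5)/100 and the denominator is 1/4.
This works out to P = 0.9176.

P ≈ 0.918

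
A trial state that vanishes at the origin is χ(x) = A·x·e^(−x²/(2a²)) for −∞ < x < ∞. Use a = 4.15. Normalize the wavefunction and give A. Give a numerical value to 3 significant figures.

We need A² ∫|f|² dx = 1, taking the integral from −∞ to ∞.
With ∫_{−∞}^{∞} x^(2m) e^(−αx²) dx = (2m−1)!!·√π / (2^m α^(m+1/2)), carrying out the integral gives A² · √(π)·a^3/2.
Substituting a = 4.15 gives A² = 0.01579, so A = 0.1256.

A ≈ 0.126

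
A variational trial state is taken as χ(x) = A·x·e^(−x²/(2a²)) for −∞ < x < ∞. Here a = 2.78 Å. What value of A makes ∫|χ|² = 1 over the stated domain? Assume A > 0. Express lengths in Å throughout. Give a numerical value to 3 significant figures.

Normalization requires ∫|χ|² dx = 1, integrated from −∞ to ∞.
With χ = A·x·e^(−x²/(2a²)), the integral evaluates to A²·[√(π)·a^3/2].
So A² = (√(π)·a^3/2)^(−1).
With a = 2.78: A² = 0.05252 and A = 0.2292.

A ≈ 0.229 Å^(-3/2)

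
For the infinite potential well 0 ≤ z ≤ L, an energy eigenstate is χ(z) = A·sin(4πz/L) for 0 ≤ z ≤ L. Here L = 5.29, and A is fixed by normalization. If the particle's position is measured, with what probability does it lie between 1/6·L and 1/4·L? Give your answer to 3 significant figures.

P ≈ 0.0489

The probability is P = ∫ |χ|² dz over [1/6·L, 1/4·L].
Since A² = 1/(L/2), this is the region integral divided by the full normalization integral.
In terms of u = z/L (A² and the length scale cancel between numerator and denominator), P = [∫_{1/6}^{1/4} sin(4·π·u)^2 du] / [∫_{0}^{1} sin(4·π·u)^2 du].
With ∫ sin(4·π·u)^2 du = u/2 - sin(4·π·u)·cos(4·π·u)/(8·π) + C, the region integral is -√(3)/(32·π) + 1/24 and the full one is 1/2.
Evaluating gives P = (-√(3)/16 + π/12)/π.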